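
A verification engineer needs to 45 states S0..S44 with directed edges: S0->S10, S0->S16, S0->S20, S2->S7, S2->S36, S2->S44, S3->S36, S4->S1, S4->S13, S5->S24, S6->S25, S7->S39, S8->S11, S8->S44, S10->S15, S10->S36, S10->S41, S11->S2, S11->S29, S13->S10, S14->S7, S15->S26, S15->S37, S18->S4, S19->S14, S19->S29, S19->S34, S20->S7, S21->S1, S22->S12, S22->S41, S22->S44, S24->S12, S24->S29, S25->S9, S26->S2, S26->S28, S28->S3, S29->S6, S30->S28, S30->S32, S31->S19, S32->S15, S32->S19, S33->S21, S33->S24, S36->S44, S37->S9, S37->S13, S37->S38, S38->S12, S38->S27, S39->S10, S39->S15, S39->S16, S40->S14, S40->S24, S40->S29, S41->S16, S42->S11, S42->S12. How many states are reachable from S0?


BFS from S0:
  layer 0: {S0}
  layer 1: {S10, S16, S20}
  layer 2: {S7, S15, S36, S41}
  layer 3: {S26, S37, S39, S44}
  layer 4: {S2, S9, S13, S28, S38}
  layer 5: {S3, S12, S27}
Reachable set: {S0, S2, S3, S7, S9, S10, S12, S13, S15, S16, S20, S26, S27, S28, S36, S37, S38, S39, S41, S44}
Count = 20

20


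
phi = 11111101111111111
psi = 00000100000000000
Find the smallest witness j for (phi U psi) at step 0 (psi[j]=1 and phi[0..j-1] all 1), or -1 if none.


(phi U psi) at 0: need smallest j with psi[j]=1 and phi[i]=1 for all i in [0,j).
Scan from step 0:
  step 0: phi=1, psi=0 -> continue
  step 1: phi=1, psi=0 -> continue
  step 2: phi=1, psi=0 -> continue
  step 3: phi=1, psi=0 -> continue
  step 5: psi=1 and phi held for [0,5) -> witness found
Witness step = 5

5


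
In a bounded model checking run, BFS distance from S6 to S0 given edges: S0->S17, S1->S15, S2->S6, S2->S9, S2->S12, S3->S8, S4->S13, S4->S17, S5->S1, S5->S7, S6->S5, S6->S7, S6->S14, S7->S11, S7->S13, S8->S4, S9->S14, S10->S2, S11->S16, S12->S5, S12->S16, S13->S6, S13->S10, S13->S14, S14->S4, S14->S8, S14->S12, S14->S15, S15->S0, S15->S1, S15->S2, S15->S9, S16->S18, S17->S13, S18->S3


BFS layer-by-layer from S6:
  dist 0: {S6}
  dist 1: {S5, S7, S14}
  dist 2: {S1, S4, S8, S11, S12, S13, S15}
  dist 3: {S0, S2, S9, S10, S16, S17}
  -> S0 reached at distance 3
Shortest path length = 3

3


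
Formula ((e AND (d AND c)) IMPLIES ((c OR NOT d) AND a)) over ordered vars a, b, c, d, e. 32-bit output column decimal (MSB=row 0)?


Formula: ((e AND (d AND c)) IMPLIES ((c OR NOT d) AND a)) over a, b, c, d, e (32 rows)
Evaluate each row (bits = a,b,c,d,e, MSB first):
  row 0 [00000]: ((0 AND (0 AND 0)) IMPLIES ((0 OR NOT 0) AND 0)) -> 1
  row 1 [00001]: ((1 AND (0 AND 0)) IMPLIES ((0 OR NOT 0) AND 0)) -> 1
  row 2 [00010]: ((0 AND (1 AND 0)) IMPLIES ((0 OR NOT 1) AND 0)) -> 1
  row 3 [00011]: ((1 AND (1 AND 0)) IMPLIES ((0 OR NOT 1) AND 0)) -> 1
  row 4 [00100]: ((0 AND (0 AND 1)) IMPLIES ((1 OR NOT 0) AND 0)) -> 1
  row 5 [00101]: ((1 AND (0 AND 1)) IMPLIES ((1 OR NOT 0) AND 0)) -> 1
  row 6 [00110]: ((0 AND (1 AND 1)) IMPLIES ((1 OR NOT 1) AND 0)) -> 1
  row 7 [00111]: ((1 AND (1 AND 1)) IMPLIES ((1 OR NOT 1) AND 0)) -> 0
  row 8 [01000]: ((0 AND (0 AND 0)) IMPLIES ((0 OR NOT 0) AND 0)) -> 1
  row 9 [01001]: ((1 AND (0 AND 0)) IMPLIES ((0 OR NOT 0) AND 0)) -> 1
  row 10 [01010]: ((0 AND (1 AND 0)) IMPLIES ((0 OR NOT 1) AND 0)) -> 1
  row 11 [01011]: ((1 AND (1 AND 0)) IMPLIES ((0 OR NOT 1) AND 0)) -> 1
  row 12 [01100]: ((0 AND (0 AND 1)) IMPLIES ((1 OR NOT 0) AND 0)) -> 1
  row 13 [01101]: ((1 AND (0 AND 1)) IMPLIES ((1 OR NOT 0) AND 0)) -> 1
  row 14 [01110]: ((0 AND (1 AND 1)) IMPLIES ((1 OR NOT 1) AND 0)) -> 1
  row 15 [01111]: ((1 AND (1 AND 1)) IMPLIES ((1 OR NOT 1) AND 0)) -> 0
  row 16 [10000]: ((0 AND (0 AND 0)) IMPLIES ((0 OR NOT 0) AND 1)) -> 1
  row 17 [10001]: ((1 AND (0 AND 0)) IMPLIES ((0 OR NOT 0) AND 1)) -> 1
  row 18 [10010]: ((0 AND (1 AND 0)) IMPLIES ((0 OR NOT 1) AND 1)) -> 1
  row 19 [10011]: ((1 AND (1 AND 0)) IMPLIES ((0 OR NOT 1) AND 1)) -> 1
  row 20 [10100]: ((0 AND (0 AND 1)) IMPLIES ((1 OR NOT 0) AND 1)) -> 1
  row 21 [10101]: ((1 AND (0 AND 1)) IMPLIES ((1 OR NOT 0) AND 1)) -> 1
  row 22 [10110]: ((0 AND (1 AND 1)) IMPLIES ((1 OR NOT 1) AND 1)) -> 1
  row 23 [10111]: ((1 AND (1 AND 1)) IMPLIES ((1 OR NOT 1) AND 1)) -> 1
  row 24 [11000]: ((0 AND (0 AND 0)) IMPLIES ((0 OR NOT 0) AND 1)) -> 1
  row 25 [11001]: ((1 AND (0 AND 0)) IMPLIES ((0 OR NOT 0) AND 1)) -> 1
  row 26 [11010]: ((0 AND (1 AND 0)) IMPLIES ((0 OR NOT 1) AND 1)) -> 1
  row 27 [11011]: ((1 AND (1 AND 0)) IMPLIES ((0 OR NOT 1) AND 1)) -> 1
  row 28 [11100]: ((0 AND (0 AND 1)) IMPLIES ((1 OR NOT 0) AND 1)) -> 1
  row 29 [11101]: ((1 AND (0 AND 1)) IMPLIES ((1 OR NOT 0) AND 1)) -> 1
  row 30 [11110]: ((0 AND (1 AND 1)) IMPLIES ((1 OR NOT 1) AND 1)) -> 1
  row 31 [11111]: ((1 AND (1 AND 1)) IMPLIES ((1 OR NOT 1) AND 1)) -> 1
Full result column, 4 rows per line (a,b,c fixed per line; d,e runs 00..11 left to right):
  rows 0-3 [a,b,c=000]: 1111  = hex F
  rows 4-7 [a,b,c=001]: 1110  = hex E
  rows 8-11 [a,b,c=010]: 1111  = hex F
  rows 12-15 [a,b,c=011]: 1110  = hex E
  rows 16-19 [a,b,c=100]: 1111  = hex F
  rows 20-23 [a,b,c=101]: 1111  = hex F
  rows 24-27 [a,b,c=110]: 1111  = hex F
  rows 28-31 [a,b,c=111]: 1111  = hex F
Output column (row 0 .. row 31) = 11111110111111101111111111111111
Output column grouped in 4s = 1111 1110 1111 1110 1111 1111 1111 1111 = 0xFEFEFFFF
Convert to decimal digit by digit (value = value*16 + digit):
  F -> 15
  15*16 + 14 (E) = 254
  254*16 + 15 (F) = 4079
  4079*16 + 14 (E) = 65278
  65278*16 + 15 (F) = 1044463
  1044463*16 + 15 (F) = 16711423
  16711423*16 + 15 (F) = 267382783
  267382783*16 + 15 (F) = 4278124543
Decimal = 4278124543

4278124543


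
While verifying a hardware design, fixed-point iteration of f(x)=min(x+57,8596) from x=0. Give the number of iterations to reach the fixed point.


Step 1: x=0, cap=8596, increment=57
Step 2: x grows by 57 each step until capped at 8596; fixed point is x=8596
Step 3: iterations = ceil(8596/57) = 151

151


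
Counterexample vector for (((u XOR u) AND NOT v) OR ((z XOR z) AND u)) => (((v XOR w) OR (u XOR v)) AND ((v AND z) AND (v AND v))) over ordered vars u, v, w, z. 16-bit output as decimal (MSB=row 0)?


F1 = (((u XOR u) AND NOT v) OR ((z XOR z) AND u))
F2 = (((v XOR w) OR (u XOR v)) AND ((v AND z) AND (v AND v)))
Counterexample to F1=>F2 is where F1=1 and F2=0.
Evaluate each row (bits = u,v,w,z, MSB first):
  row 0 [0000]: F1=0 F2=0 -> F1&~F2 -> 0
  row 1 [0001]: F1=0 F2=0 -> F1&~F2 -> 0
  row 2 [0010]: F1=0 F2=0 -> F1&~F2 -> 0
  row 3 [0011]: F1=0 F2=0 -> F1&~F2 -> 0
  row 4 [0100]: F1=0 F2=0 -> F1&~F2 -> 0
  row 5 [0101]: F1=0 F2=1 -> F1&~F2 -> 0
  row 6 [0110]: F1=0 F2=0 -> F1&~F2 -> 0
  row 7 [0111]: F1=0 F2=1 -> F1&~F2 -> 0
  row 8 [1000]: F1=0 F2=0 -> F1&~F2 -> 0
  row 9 [1001]: F1=0 F2=0 -> F1&~F2 -> 0
  row 10 [1010]: F1=0 F2=0 -> F1&~F2 -> 0
  row 11 [1011]: F1=0 F2=0 -> F1&~F2 -> 0
  row 12 [1100]: F1=0 F2=0 -> F1&~F2 -> 0
  row 13 [1101]: F1=0 F2=1 -> F1&~F2 -> 0
  row 14 [1110]: F1=0 F2=0 -> F1&~F2 -> 0
  row 15 [1111]: F1=0 F2=0 -> F1&~F2 -> 0
Full result column, 4 rows per line (u,v fixed per line; w,z runs 00..11 left to right):
  rows 0-3 [u,v=00]: 0000  = hex 0
  rows 4-7 [u,v=01]: 0000  = hex 0
  rows 8-11 [u,v=10]: 0000  = hex 0
  rows 12-15 [u,v=11]: 0000  = hex 0
Counterexample vector (row 0 .. row 15) = 0000000000000000
Output column grouped in 4s = 0000 0000 0000 0000 = 0x0000
Convert to decimal digit by digit (value = value*16 + digit):
  0 -> 0
  0*16 + 0 = 0
  0*16 + 0 = 0
  0*16 + 0 = 0
Decimal = 0

0


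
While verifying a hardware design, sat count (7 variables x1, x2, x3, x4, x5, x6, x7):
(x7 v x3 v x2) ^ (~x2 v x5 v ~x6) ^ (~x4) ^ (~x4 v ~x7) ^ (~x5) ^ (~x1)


CNF with 6 clauses over 7 vars (128 assignments).
An assignment satisfies CNF iff every clause has >=1 true literal.
Check each row (bits = x1,x2,x3,x4,x5,x6,x7; clause T/F shown):
  row 0 [0000000]: clauses=FTTTTT -> 0
  row 1 [0000001]: clauses=TTTTTT -> 1
  row 2 [0000010]: clauses=FTTTTT -> 0
  row 3 [0000011]: clauses=TTTTTT -> 1
  row 4 [0000100]: clauses=FTTTFT -> 0
  (every remaining row is evaluated the same way; all 128 results are listed next)
Full result column, 8 rows per line (x1,x2,x3,x4 fixed per line; x5,x6,x7 runs 000..111 left to right):
  rows 0-7 [x1,x2,x3,x4=0000]: 01010000  (ones: 2)
  rows 8-15 [x1,x2,x3,x4=0001]: 00000000  (ones: 0)
  rows 16-23 [x1,x2,x3,x4=0010]: 11110000  (ones: 4)
  rows 24-31 [x1,x2,x3,x4=0011]: 00000000  (ones: 0)
  rows 32-39 [x1,x2,x3,x4=0100]: 11000000  (ones: 2)
  rows 40-47 [x1,x2,x3,x4=0101]: 00000000  (ones: 0)
  rows 48-55 [x1,x2,x3,x4=0110]: 11000000  (ones: 2)
  rows 56-63 [x1,x2,x3,x4=0111]: 00000000  (ones: 0)
  rows 64-71 [x1,x2,x3,x4=1000]: 00000000  (ones: 0)
  rows 72-79 [x1,x2,x3,x4=1001]: 00000000  (ones: 0)
  rows 80-87 [x1,x2,x3,x4=1010]: 00000000  (ones: 0)
  rows 88-95 [x1,x2,x3,x4=1011]: 00000000  (ones: 0)
  rows 96-103 [x1,x2,x3,x4=1100]: 00000000  (ones: 0)
  rows 104-111 [x1,x2,x3,x4=1101]: 00000000  (ones: 0)
  rows 112-119 [x1,x2,x3,x4=1110]: 00000000  (ones: 0)
  rows 120-127 [x1,x2,x3,x4=1111]: 00000000  (ones: 0)
Satisfying assignments = 2+0+4+0+2+0+2+0+0+0+0+0+0+0+0+0 = 10

10


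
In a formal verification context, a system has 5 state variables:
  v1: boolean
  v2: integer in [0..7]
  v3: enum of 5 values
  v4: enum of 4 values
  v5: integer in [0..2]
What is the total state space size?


State space = product of domain sizes of all variables.
Domain sizes:
  v1 (boolean): 2
  v2 (integer in [0..7]): 8
  v3 (enum of 5 values): 5
  v4 (enum of 4 values): 4
  v5 (integer in [0..2]): 3
Product = 2 * 8 * 5 * 4 * 3 = 960

960


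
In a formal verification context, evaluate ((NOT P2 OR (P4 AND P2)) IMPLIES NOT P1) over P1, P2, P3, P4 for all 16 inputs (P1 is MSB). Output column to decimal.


Formula: ((NOT P2 OR (P4 AND P2)) IMPLIES NOT P1) over P1, P2, P3, P4 (16 rows)
Evaluate each row (bits = P1,P2,P3,P4, MSB first):
  row 0 [0000]: ((NOT 0 OR (0 AND 0)) IMPLIES NOT 0) -> 1
  row 1 [0001]: ((NOT 0 OR (1 AND 0)) IMPLIES NOT 0) -> 1
  row 2 [0010]: ((NOT 0 OR (0 AND 0)) IMPLIES NOT 0) -> 1
  row 3 [0011]: ((NOT 0 OR (1 AND 0)) IMPLIES NOT 0) -> 1
  row 4 [0100]: ((NOT 1 OR (0 AND 1)) IMPLIES NOT 0) -> 1
  row 5 [0101]: ((NOT 1 OR (1 AND 1)) IMPLIES NOT 0) -> 1
  row 6 [0110]: ((NOT 1 OR (0 AND 1)) IMPLIES NOT 0) -> 1
  row 7 [0111]: ((NOT 1 OR (1 AND 1)) IMPLIES NOT 0) -> 1
  row 8 [1000]: ((NOT 0 OR (0 AND 0)) IMPLIES NOT 1) -> 0
  row 9 [1001]: ((NOT 0 OR (1 AND 0)) IMPLIES NOT 1) -> 0
  row 10 [1010]: ((NOT 0 OR (0 AND 0)) IMPLIES NOT 1) -> 0
  row 11 [1011]: ((NOT 0 OR (1 AND 0)) IMPLIES NOT 1) -> 0
  row 12 [1100]: ((NOT 1 OR (0 AND 1)) IMPLIES NOT 1) -> 1
  row 13 [1101]: ((NOT 1 OR (1 AND 1)) IMPLIES NOT 1) -> 0
  row 14 [1110]: ((NOT 1 OR (0 AND 1)) IMPLIES NOT 1) -> 1
  row 15 [1111]: ((NOT 1 OR (1 AND 1)) IMPLIES NOT 1) -> 0
Full result column, 4 rows per line (P1,P2 fixed per line; P3,P4 runs 00..11 left to right):
  rows 0-3 [P1,P2=00]: 1111  = hex F
  rows 4-7 [P1,P2=01]: 1111  = hex F
  rows 8-11 [P1,P2=10]: 0000  = hex 0
  rows 12-15 [P1,P2=11]: 1010  = hex A
Output column (row 0 .. row 15) = 1111111100001010
Output column grouped in 4s = 1111 1111 0000 1010 = 0xFF0A
Convert to decimal digit by digit (value = value*16 + digit):
  F -> 15
  15*16 + 15 (F) = 255
  255*16 + 0 = 4080
  4080*16 + 10 (A) = 65290
Decimal = 65290

65290


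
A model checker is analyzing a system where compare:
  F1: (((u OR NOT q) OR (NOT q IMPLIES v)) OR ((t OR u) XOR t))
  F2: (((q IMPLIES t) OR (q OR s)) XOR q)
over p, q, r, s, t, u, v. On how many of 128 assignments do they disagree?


F1 = (((u OR NOT q) OR (NOT q IMPLIES v)) OR ((t OR u) XOR t))
F2 = (((q IMPLIES t) OR (q OR s)) XOR q)
Evaluate both on each of 128 rows (bits = p,q,r,s,t,u,v):
  row 0 [0000000]: F1=1 F2=1 -> 0
  row 1 [0000001]: F1=1 F2=1 -> 0
  row 2 [0000010]: F1=1 F2=1 -> 0
  row 3 [0000011]: F1=1 F2=1 -> 0
  row 4 [0000100]: F1=1 F2=1 -> 0
  (every remaining row is evaluated the same way; all 128 results are listed next)
Full result column, 8 rows per line (p,q,r,s fixed per line; t,u,v runs 000..111 left to right):
  rows 0-7 [p,q,r,s=0000]: 00000000  (ones: 0)
  rows 8-15 [p,q,r,s=0001]: 00000000  (ones: 0)
  rows 16-23 [p,q,r,s=0010]: 00000000  (ones: 0)
  rows 24-31 [p,q,r,s=0011]: 00000000  (ones: 0)
  rows 32-39 [p,q,r,s=0100]: 11111111  (ones: 8)
  rows 40-47 [p,q,r,s=0101]: 11111111  (ones: 8)
  rows 48-55 [p,q,r,s=0110]: 11111111  (ones: 8)
  rows 56-63 [p,q,r,s=0111]: 11111111  (ones: 8)
  rows 64-71 [p,q,r,s=1000]: 00000000  (ones: 0)
  rows 72-79 [p,q,r,s=1001]: 00000000  (ones: 0)
  rows 80-87 [p,q,r,s=1010]: 00000000  (ones: 0)
  rows 88-95 [p,q,r,s=1011]: 00000000  (ones: 0)
  rows 96-103 [p,q,r,s=1100]: 11111111  (ones: 8)
  rows 104-111 [p,q,r,s=1101]: 11111111  (ones: 8)
  rows 112-119 [p,q,r,s=1110]: 11111111  (ones: 8)
  rows 120-127 [p,q,r,s=1111]: 11111111  (ones: 8)
Disagreements = 0+0+0+0+8+8+8+8+0+0+0+0+8+8+8+8 = 64

64


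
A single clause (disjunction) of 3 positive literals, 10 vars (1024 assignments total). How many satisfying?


Step 1: Total=2^10=1024
Step 2: Unsat when all 3 false: 2^7=128
Step 3: Sat=1024-128=896

896


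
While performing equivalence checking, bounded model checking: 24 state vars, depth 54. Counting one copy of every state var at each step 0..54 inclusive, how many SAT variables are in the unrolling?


BMC unrolls to depth k, creating one copy of each state var for steps 0..k.
Step count = 54 + 1 = 55 (steps 0 through 54)
Vars per step = 24
Total = 24 * 55 = 1320

1320


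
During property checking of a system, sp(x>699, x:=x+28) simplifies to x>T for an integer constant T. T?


Formula: sp(P, x:=E) = exists old_x. (x = E[old_x/x]) AND P[old_x/x] (old_x is the value of x before the assignment; eliminate old_x by solving x = E[old_x/x] for old_x)
Step 1: Precondition P: x>699, i.e. old_x > 699
Step 2: Assignment gives x = old_x + 28, so old_x = x - 28
Step 3: Substitute into P: x - 28 > 699
Step 4: Simplify: x > 699+28 = 727

727


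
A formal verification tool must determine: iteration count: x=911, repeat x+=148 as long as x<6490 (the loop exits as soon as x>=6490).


Step 1: x goes from 911 toward 6490 by 148; the body runs while x<6490, so iterations = ceil((bound-start)/step)
Step 2: Distance=5579
Step 3: ceil(5579/148)=38

38


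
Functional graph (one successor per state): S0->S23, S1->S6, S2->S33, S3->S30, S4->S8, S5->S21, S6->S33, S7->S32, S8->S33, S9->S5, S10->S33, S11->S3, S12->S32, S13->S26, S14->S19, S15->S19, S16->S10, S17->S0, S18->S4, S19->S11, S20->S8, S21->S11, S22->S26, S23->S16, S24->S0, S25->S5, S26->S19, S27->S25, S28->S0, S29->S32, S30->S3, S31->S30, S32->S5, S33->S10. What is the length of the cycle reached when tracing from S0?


Trace from S0 until a state repeats:
  S0 -> S23 -> S16 -> S10 -> S33 -> S10
S10 first seen at step 3, revisited at step 5.
Cycle length = 5 - 3 = 2

2


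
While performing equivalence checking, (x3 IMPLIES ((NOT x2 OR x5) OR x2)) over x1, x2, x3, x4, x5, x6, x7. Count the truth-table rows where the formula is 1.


Formula: (x3 IMPLIES ((NOT x2 OR x5) OR x2)) over 7 vars (128 rows)
Evaluate each row (x1, x2, x3, x4, x5, x6, x7 as bits, MSB first):
  row 0 [0000000]: (0 IMPLIES ((NOT 0 OR 0) OR 0)) -> 1
  row 1 [0000001]: (0 IMPLIES ((NOT 0 OR 0) OR 0)) -> 1
  row 2 [0000010]: (0 IMPLIES ((NOT 0 OR 0) OR 0)) -> 1
  row 3 [0000011]: (0 IMPLIES ((NOT 0 OR 0) OR 0)) -> 1
  row 4 [0000100]: (0 IMPLIES ((NOT 0 OR 1) OR 0)) -> 1
  (every remaining row is evaluated the same way; all 128 results are listed next)
Full result column, 8 rows per line (x1,x2,x3,x4 fixed per line; x5,x6,x7 runs 000..111 left to right):
  rows 0-7 [x1,x2,x3,x4=0000]: 11111111  (ones: 8)
  rows 8-15 [x1,x2,x3,x4=0001]: 11111111  (ones: 8)
  rows 16-23 [x1,x2,x3,x4=0010]: 11111111  (ones: 8)
  rows 24-31 [x1,x2,x3,x4=0011]: 11111111  (ones: 8)
  rows 32-39 [x1,x2,x3,x4=0100]: 11111111  (ones: 8)
  rows 40-47 [x1,x2,x3,x4=0101]: 11111111  (ones: 8)
  rows 48-55 [x1,x2,x3,x4=0110]: 11111111  (ones: 8)
  rows 56-63 [x1,x2,x3,x4=0111]: 11111111  (ones: 8)
  rows 64-71 [x1,x2,x3,x4=1000]: 11111111  (ones: 8)
  rows 72-79 [x1,x2,x3,x4=1001]: 11111111  (ones: 8)
  rows 80-87 [x1,x2,x3,x4=1010]: 11111111  (ones: 8)
  rows 88-95 [x1,x2,x3,x4=1011]: 11111111  (ones: 8)
  rows 96-103 [x1,x2,x3,x4=1100]: 11111111  (ones: 8)
  rows 104-111 [x1,x2,x3,x4=1101]: 11111111  (ones: 8)
  rows 112-119 [x1,x2,x3,x4=1110]: 11111111  (ones: 8)
  rows 120-127 [x1,x2,x3,x4=1111]: 11111111  (ones: 8)
Count of 1-rows = 8+8+8+8+8+8+8+8+8+8+8+8+8+8+8+8 = 128

128


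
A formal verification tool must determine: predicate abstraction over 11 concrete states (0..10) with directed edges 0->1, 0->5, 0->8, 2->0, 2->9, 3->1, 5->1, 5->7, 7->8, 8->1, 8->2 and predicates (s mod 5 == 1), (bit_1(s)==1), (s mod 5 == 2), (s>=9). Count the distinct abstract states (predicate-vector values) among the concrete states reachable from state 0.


BFS from 0:
Concrete reachable: {0, 1, 2, 5, 7, 8, 9}
Abstract via predicates (s mod 5 == 1), (bit_1(s)==1), (s mod 5 == 2), (s>=9):
  (0,0,0,0) <- {0, 5, 8}
  (0,0,0,1) <- {9}
  (0,1,1,0) <- {2, 7}
  (1,0,0,0) <- {1}
Distinct abstract states = 4

4


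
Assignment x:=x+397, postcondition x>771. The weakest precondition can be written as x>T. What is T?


Formula: wp(x:=E, P) = P[E/x] (substitute E for x in postcondition)
Step 1: Postcondition: x>771
Step 2: Substitute x+397 for x: x+397>771
Step 3: Solve for x: x > 771-397 = 374

374


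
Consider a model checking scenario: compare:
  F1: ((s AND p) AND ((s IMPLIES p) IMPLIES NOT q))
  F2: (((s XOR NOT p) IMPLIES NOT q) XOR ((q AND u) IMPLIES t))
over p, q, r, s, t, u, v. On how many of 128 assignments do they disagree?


F1 = ((s AND p) AND ((s IMPLIES p) IMPLIES NOT q))
F2 = (((s XOR NOT p) IMPLIES NOT q) XOR ((q AND u) IMPLIES t))
Evaluate both on each of 128 rows (bits = p,q,r,s,t,u,v):
  row 0 [0000000]: F1=0 F2=0 -> 0
  row 1 [0000001]: F1=0 F2=0 -> 0
  row 2 [0000010]: F1=0 F2=0 -> 0
  row 3 [0000011]: F1=0 F2=0 -> 0
  row 4 [0000100]: F1=0 F2=0 -> 0
  (every remaining row is evaluated the same way; all 128 results are listed next)
Full result column, 8 rows per line (p,q,r,s fixed per line; t,u,v runs 000..111 left to right):
  rows 0-7 [p,q,r,s=0000]: 00000000  (ones: 0)
  rows 8-15 [p,q,r,s=0001]: 00000000  (ones: 0)
  rows 16-23 [p,q,r,s=0010]: 00000000  (ones: 0)
  rows 24-31 [p,q,r,s=0011]: 00000000  (ones: 0)
  rows 32-39 [p,q,r,s=0100]: 11001111  (ones: 6)
  rows 40-47 [p,q,r,s=0101]: 00110000  (ones: 2)
  rows 48-55 [p,q,r,s=0110]: 11001111  (ones: 6)
  rows 56-63 [p,q,r,s=0111]: 00110000  (ones: 2)
  rows 64-71 [p,q,r,s=1000]: 00000000  (ones: 0)
  rows 72-79 [p,q,r,s=1001]: 11111111  (ones: 8)
  rows 80-87 [p,q,r,s=1010]: 00000000  (ones: 0)
  rows 88-95 [p,q,r,s=1011]: 11111111  (ones: 8)
  rows 96-103 [p,q,r,s=1100]: 00110000  (ones: 2)
  rows 104-111 [p,q,r,s=1101]: 11001111  (ones: 6)
  rows 112-119 [p,q,r,s=1110]: 00110000  (ones: 2)
  rows 120-127 [p,q,r,s=1111]: 11001111  (ones: 6)
Disagreements = 0+0+0+0+6+2+6+2+0+8+0+8+2+6+2+6 = 48

48


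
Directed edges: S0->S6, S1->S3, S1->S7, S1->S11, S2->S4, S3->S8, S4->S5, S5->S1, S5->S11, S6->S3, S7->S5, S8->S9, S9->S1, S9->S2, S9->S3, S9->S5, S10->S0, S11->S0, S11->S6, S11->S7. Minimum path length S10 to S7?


BFS layer-by-layer from S10:
  dist 0: {S10}
  dist 1: {S0}
  dist 2: {S6}
  dist 3: {S3}
  dist 4: {S8}
  dist 5: {S9}
  dist 6: {S1, S2, S5}
  dist 7: {S4, S7, S11}
  -> S7 reached at distance 7
Shortest path length = 7

7


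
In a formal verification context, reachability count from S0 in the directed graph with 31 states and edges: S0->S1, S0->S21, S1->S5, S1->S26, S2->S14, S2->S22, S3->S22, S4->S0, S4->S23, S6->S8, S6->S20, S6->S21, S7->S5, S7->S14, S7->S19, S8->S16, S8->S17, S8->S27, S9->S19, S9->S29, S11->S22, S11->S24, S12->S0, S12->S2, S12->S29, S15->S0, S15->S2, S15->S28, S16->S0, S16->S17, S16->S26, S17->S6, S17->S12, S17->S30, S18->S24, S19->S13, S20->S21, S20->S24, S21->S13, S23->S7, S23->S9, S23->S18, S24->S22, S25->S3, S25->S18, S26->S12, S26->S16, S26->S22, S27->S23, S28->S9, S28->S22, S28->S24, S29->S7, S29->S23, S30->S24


BFS from S0:
  layer 0: {S0}
  layer 1: {S1, S21}
  layer 2: {S5, S13, S26}
  layer 3: {S12, S16, S22}
  layer 4: {S2, S17, S29}
  layer 5: {S6, S7, S14, S23, S30}
  layer 6: {S8, S9, S18, S19, S20, S24}
  layer 7: {S27}
Reachable set: {S0, S1, S2, S5, S6, S7, S8, S9, S12, S13, S14, S16, S17, S18, S19, S20, S21, S22, S23, S24, S26, S27, S29, S30}
Count = 24

24


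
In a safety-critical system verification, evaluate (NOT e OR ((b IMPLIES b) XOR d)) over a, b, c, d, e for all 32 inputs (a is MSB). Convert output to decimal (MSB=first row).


Formula: (NOT e OR ((b IMPLIES b) XOR d)) over a, b, c, d, e (32 rows)
Evaluate each row (bits = a,b,c,d,e, MSB first):
  row 0 [00000]: (NOT 0 OR ((0 IMPLIES 0) XOR 0)) -> 1
  row 1 [00001]: (NOT 1 OR ((0 IMPLIES 0) XOR 0)) -> 1
  row 2 [00010]: (NOT 0 OR ((0 IMPLIES 0) XOR 1)) -> 1
  row 3 [00011]: (NOT 1 OR ((0 IMPLIES 0) XOR 1)) -> 0
  row 4 [00100]: (NOT 0 OR ((0 IMPLIES 0) XOR 0)) -> 1
  row 5 [00101]: (NOT 1 OR ((0 IMPLIES 0) XOR 0)) -> 1
  row 6 [00110]: (NOT 0 OR ((0 IMPLIES 0) XOR 1)) -> 1
  row 7 [00111]: (NOT 1 OR ((0 IMPLIES 0) XOR 1)) -> 0
  row 8 [01000]: (NOT 0 OR ((1 IMPLIES 1) XOR 0)) -> 1
  row 9 [01001]: (NOT 1 OR ((1 IMPLIES 1) XOR 0)) -> 1
  row 10 [01010]: (NOT 0 OR ((1 IMPLIES 1) XOR 1)) -> 1
  row 11 [01011]: (NOT 1 OR ((1 IMPLIES 1) XOR 1)) -> 0
  row 12 [01100]: (NOT 0 OR ((1 IMPLIES 1) XOR 0)) -> 1
  row 13 [01101]: (NOT 1 OR ((1 IMPLIES 1) XOR 0)) -> 1
  row 14 [01110]: (NOT 0 OR ((1 IMPLIES 1) XOR 1)) -> 1
  row 15 [01111]: (NOT 1 OR ((1 IMPLIES 1) XOR 1)) -> 0
  row 16 [10000]: (NOT 0 OR ((0 IMPLIES 0) XOR 0)) -> 1
  row 17 [10001]: (NOT 1 OR ((0 IMPLIES 0) XOR 0)) -> 1
  row 18 [10010]: (NOT 0 OR ((0 IMPLIES 0) XOR 1)) -> 1
  row 19 [10011]: (NOT 1 OR ((0 IMPLIES 0) XOR 1)) -> 0
  row 20 [10100]: (NOT 0 OR ((0 IMPLIES 0) XOR 0)) -> 1
  row 21 [10101]: (NOT 1 OR ((0 IMPLIES 0) XOR 0)) -> 1
  row 22 [10110]: (NOT 0 OR ((0 IMPLIES 0) XOR 1)) -> 1
  row 23 [10111]: (NOT 1 OR ((0 IMPLIES 0) XOR 1)) -> 0
  row 24 [11000]: (NOT 0 OR ((1 IMPLIES 1) XOR 0)) -> 1
  row 25 [11001]: (NOT 1 OR ((1 IMPLIES 1) XOR 0)) -> 1
  row 26 [11010]: (NOT 0 OR ((1 IMPLIES 1) XOR 1)) -> 1
  row 27 [11011]: (NOT 1 OR ((1 IMPLIES 1) XOR 1)) -> 0
  row 28 [11100]: (NOT 0 OR ((1 IMPLIES 1) XOR 0)) -> 1
  row 29 [11101]: (NOT 1 OR ((1 IMPLIES 1) XOR 0)) -> 1
  row 30 [11110]: (NOT 0 OR ((1 IMPLIES 1) XOR 1)) -> 1
  row 31 [11111]: (NOT 1 OR ((1 IMPLIES 1) XOR 1)) -> 0
Full result column, 4 rows per line (a,b,c fixed per line; d,e runs 00..11 left to right):
  rows 0-3 [a,b,c=000]: 1110  = hex E
  rows 4-7 [a,b,c=001]: 1110  = hex E
  rows 8-11 [a,b,c=010]: 1110  = hex E
  rows 12-15 [a,b,c=011]: 1110  = hex E
  rows 16-19 [a,b,c=100]: 1110  = hex E
  rows 20-23 [a,b,c=101]: 1110  = hex E
  rows 24-27 [a,b,c=110]: 1110  = hex E
  rows 28-31 [a,b,c=111]: 1110  = hex E
Output column (row 0 .. row 31) = 11101110111011101110111011101110
Output column grouped in 4s = 1110 1110 1110 1110 1110 1110 1110 1110 = 0xEEEEEEEE
Convert to decimal digit by digit (value = value*16 + digit):
  E -> 14
  14*16 + 14 (E) = 238
  238*16 + 14 (E) = 3822
  3822*16 + 14 (E) = 61166
  61166*16 + 14 (E) = 978670
  978670*16 + 14 (E) = 15658734
  15658734*16 + 14 (E) = 250539758
  250539758*16 + 14 (E) = 4008636142
Decimal = 4008636142

4008636142


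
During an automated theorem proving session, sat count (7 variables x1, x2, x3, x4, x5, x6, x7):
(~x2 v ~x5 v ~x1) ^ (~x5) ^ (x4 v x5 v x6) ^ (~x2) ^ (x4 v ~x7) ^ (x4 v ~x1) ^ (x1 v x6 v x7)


CNF with 7 clauses over 7 vars (128 assignments).
An assignment satisfies CNF iff every clause has >=1 true literal.
Check each row (bits = x1,x2,x3,x4,x5,x6,x7; clause T/F shown):
  row 0 [0000000]: clauses=TTFTTTF -> 0
  row 1 [0000001]: clauses=TTFTFTT -> 0
  row 2 [0000010]: clauses=TTTTTTT -> 1
  row 3 [0000011]: clauses=TTTTFTT -> 0
  row 4 [0000100]: clauses=TFTTTTF -> 0
  (every remaining row is evaluated the same way; all 128 results are listed next)
Full result column, 8 rows per line (x1,x2,x3,x4 fixed per line; x5,x6,x7 runs 000..111 left to right):
  rows 0-7 [x1,x2,x3,x4=0000]: 00100000  (ones: 1)
  rows 8-15 [x1,x2,x3,x4=0001]: 01110000  (ones: 3)
  rows 16-23 [x1,x2,x3,x4=0010]: 00100000  (ones: 1)
  rows 24-31 [x1,x2,x3,x4=0011]: 01110000  (ones: 3)
  rows 32-39 [x1,x2,x3,x4=0100]: 00000000  (ones: 0)
  rows 40-47 [x1,x2,x3,x4=0101]: 00000000  (ones: 0)
  rows 48-55 [x1,x2,x3,x4=0110]: 00000000  (ones: 0)
  rows 56-63 [x1,x2,x3,x4=0111]: 00000000  (ones: 0)
  rows 64-71 [x1,x2,x3,x4=1000]: 00000000  (ones: 0)
  rows 72-79 [x1,x2,x3,x4=1001]: 11110000  (ones: 4)
  rows 80-87 [x1,x2,x3,x4=1010]: 00000000  (ones: 0)
  rows 88-95 [x1,x2,x3,x4=1011]: 11110000  (ones: 4)
  rows 96-103 [x1,x2,x3,x4=1100]: 00000000  (ones: 0)
  rows 104-111 [x1,x2,x3,x4=1101]: 00000000  (ones: 0)
  rows 112-119 [x1,x2,x3,x4=1110]: 00000000  (ones: 0)
  rows 120-127 [x1,x2,x3,x4=1111]: 00000000  (ones: 0)
Satisfying assignments = 1+3+1+3+0+0+0+0+0+4+0+4+0+0+0+0 = 16

16


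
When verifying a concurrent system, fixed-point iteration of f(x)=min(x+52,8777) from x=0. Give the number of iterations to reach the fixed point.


Step 1: x=0, cap=8777, increment=52
Step 2: x grows by 52 each step until capped at 8777; fixed point is x=8777
Step 3: iterations = ceil(8777/52) = 169

169


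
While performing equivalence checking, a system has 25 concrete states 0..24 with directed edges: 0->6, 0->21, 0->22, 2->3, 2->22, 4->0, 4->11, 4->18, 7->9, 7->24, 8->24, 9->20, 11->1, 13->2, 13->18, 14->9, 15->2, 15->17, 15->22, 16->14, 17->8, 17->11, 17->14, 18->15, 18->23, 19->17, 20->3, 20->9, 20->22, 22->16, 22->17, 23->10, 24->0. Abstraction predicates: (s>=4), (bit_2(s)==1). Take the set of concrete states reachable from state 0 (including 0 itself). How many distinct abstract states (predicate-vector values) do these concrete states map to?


BFS from 0:
Concrete reachable: {0, 1, 3, 6, 8, 9, 11, 14, 16, 17, 20, 21, 22, 24}
Abstract via predicates (s>=4), (bit_2(s)==1):
  (0,0) <- {0, 1, 3}
  (1,0) <- {8, 9, 11, 16, 17, 24}
  (1,1) <- {6, 14, 20, 21, 22}
Distinct abstract states = 3

3


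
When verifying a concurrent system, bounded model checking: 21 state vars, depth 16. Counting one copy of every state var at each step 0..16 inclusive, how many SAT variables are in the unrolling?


BMC unrolls to depth k, creating one copy of each state var for steps 0..k.
Step count = 16 + 1 = 17 (steps 0 through 16)
Vars per step = 21
Total = 21 * 17 = 357

357


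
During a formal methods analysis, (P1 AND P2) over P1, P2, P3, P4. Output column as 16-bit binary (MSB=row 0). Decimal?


Formula: (P1 AND P2) over P1, P2, P3, P4 (16 rows)
Evaluate each row (bits = P1,P2,P3,P4, MSB first):
  row 0 [0000]: (0 AND 0) -> 0
  row 1 [0001]: (0 AND 0) -> 0
  row 2 [0010]: (0 AND 0) -> 0
  row 3 [0011]: (0 AND 0) -> 0
  row 4 [0100]: (0 AND 1) -> 0
  row 5 [0101]: (0 AND 1) -> 0
  row 6 [0110]: (0 AND 1) -> 0
  row 7 [0111]: (0 AND 1) -> 0
  row 8 [1000]: (1 AND 0) -> 0
  row 9 [1001]: (1 AND 0) -> 0
  row 10 [1010]: (1 AND 0) -> 0
  row 11 [1011]: (1 AND 0) -> 0
  row 12 [1100]: (1 AND 1) -> 1
  row 13 [1101]: (1 AND 1) -> 1
  row 14 [1110]: (1 AND 1) -> 1
  row 15 [1111]: (1 AND 1) -> 1
Full result column, 4 rows per line (P1,P2 fixed per line; P3,P4 runs 00..11 left to right):
  rows 0-3 [P1,P2=00]: 0000  = hex 0
  rows 4-7 [P1,P2=01]: 0000  = hex 0
  rows 8-11 [P1,P2=10]: 0000  = hex 0
  rows 12-15 [P1,P2=11]: 1111  = hex F
Output column (row 0 .. row 15) = 0000000000001111
Output column grouped in 4s = 0000 0000 0000 1111 = 0x000F
Convert to decimal digit by digit (value = value*16 + digit):
  0 -> 0
  0*16 + 0 = 0
  0*16 + 0 = 0
  0*16 + 15 (F) = 15
Decimal = 15

15


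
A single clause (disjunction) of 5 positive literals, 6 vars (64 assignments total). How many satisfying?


Step 1: Total=2^6=64
Step 2: Unsat when all 5 false: 2^1=2
Step 3: Sat=64-2=62

62


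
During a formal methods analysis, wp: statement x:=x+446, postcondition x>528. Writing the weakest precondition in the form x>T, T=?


Formula: wp(x:=E, P) = P[E/x] (substitute E for x in postcondition)
Step 1: Postcondition: x>528
Step 2: Substitute x+446 for x: x+446>528
Step 3: Solve for x: x > 528-446 = 82

82


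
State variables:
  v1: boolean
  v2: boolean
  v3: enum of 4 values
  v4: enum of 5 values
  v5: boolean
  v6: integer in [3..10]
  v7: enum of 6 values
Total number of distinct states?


State space = product of domain sizes of all variables.
Domain sizes:
  v1 (boolean): 2
  v2 (boolean): 2
  v3 (enum of 4 values): 4
  v4 (enum of 5 values): 5
  v5 (boolean): 2
  v6 (integer in [3..10]): 8
  v7 (enum of 6 values): 6
Product = 2 * 2 * 4 * 5 * 2 * 8 * 6 = 7680

7680


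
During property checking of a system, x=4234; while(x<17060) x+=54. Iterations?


Step 1: x goes from 4234 toward 17060 by 54; the body runs while x<17060, so iterations = ceil((bound-start)/step)
Step 2: Distance=12826
Step 3: ceil(12826/54)=238

238


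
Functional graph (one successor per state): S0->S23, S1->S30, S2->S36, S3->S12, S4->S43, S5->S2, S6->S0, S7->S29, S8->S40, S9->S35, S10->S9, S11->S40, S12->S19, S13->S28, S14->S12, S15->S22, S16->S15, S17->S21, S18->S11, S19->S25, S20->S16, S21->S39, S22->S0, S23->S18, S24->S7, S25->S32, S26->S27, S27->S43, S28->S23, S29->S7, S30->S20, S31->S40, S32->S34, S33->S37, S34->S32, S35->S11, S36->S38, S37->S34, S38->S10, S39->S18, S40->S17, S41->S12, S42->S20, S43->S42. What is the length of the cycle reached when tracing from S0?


Trace from S0 until a state repeats:
  S0 -> S23 -> S18 -> S11 -> S40 -> S17 -> S21 -> S39 -> S18
S18 first seen at step 2, revisited at step 8.
Cycle length = 8 - 2 = 6

6


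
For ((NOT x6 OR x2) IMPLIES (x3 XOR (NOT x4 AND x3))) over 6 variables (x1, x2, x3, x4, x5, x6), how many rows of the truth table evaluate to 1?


Formula: ((NOT x6 OR x2) IMPLIES (x3 XOR (NOT x4 AND x3))) over 6 vars (64 rows)
Evaluate each row (x1, x2, x3, x4, x5, x6 as bits, MSB first):
  row 0 [000000]: ((NOT 0 OR 0) IMPLIES (0 XOR (NOT 0 AND 0))) -> 0
  row 1 [000001]: ((NOT 1 OR 0) IMPLIES (0 XOR (NOT 0 AND 0))) -> 1
  row 2 [000010]: ((NOT 0 OR 0) IMPLIES (0 XOR (NOT 0 AND 0))) -> 0
  row 3 [000011]: ((NOT 1 OR 0) IMPLIES (0 XOR (NOT 0 AND 0))) -> 1
  row 4 [000100]: ((NOT 0 OR 0) IMPLIES (0 XOR (NOT 1 AND 0))) -> 0
  (every remaining row is evaluated the same way; all 64 results are listed next)
Full result column, 8 rows per line (x1,x2,x3 fixed per line; x4,x5,x6 runs 000..111 left to right):
  rows 0-7 [x1,x2,x3=000]: 01010101  (ones: 4)
  rows 8-15 [x1,x2,x3=001]: 01011111  (ones: 6)
  rows 16-23 [x1,x2,x3=010]: 00000000  (ones: 0)
  rows 24-31 [x1,x2,x3=011]: 00001111  (ones: 4)
  rows 32-39 [x1,x2,x3=100]: 01010101  (ones: 4)
  rows 40-47 [x1,x2,x3=101]: 01011111  (ones: 6)
  rows 48-55 [x1,x2,x3=110]: 00000000  (ones: 0)
  rows 56-63 [x1,x2,x3=111]: 00001111  (ones: 4)
Count of 1-rows = 4+6+0+4+4+6+0+4 = 28

28


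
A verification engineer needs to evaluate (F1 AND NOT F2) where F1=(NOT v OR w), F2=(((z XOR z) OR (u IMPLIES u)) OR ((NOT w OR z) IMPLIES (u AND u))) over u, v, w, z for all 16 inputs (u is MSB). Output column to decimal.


F1 = (NOT v OR w)
F2 = (((z XOR z) OR (u IMPLIES u)) OR ((NOT w OR z) IMPLIES (u AND u)))
Counterexample to F1=>F2 is where F1=1 and F2=0.
Evaluate each row (bits = u,v,w,z, MSB first):
  row 0 [0000]: F1=1 F2=1 -> F1&~F2 -> 0
  row 1 [0001]: F1=1 F2=1 -> F1&~F2 -> 0
  row 2 [0010]: F1=1 F2=1 -> F1&~F2 -> 0
  row 3 [0011]: F1=1 F2=1 -> F1&~F2 -> 0
  row 4 [0100]: F1=0 F2=1 -> F1&~F2 -> 0
  row 5 [0101]: F1=0 F2=1 -> F1&~F2 -> 0
  row 6 [0110]: F1=1 F2=1 -> F1&~F2 -> 0
  row 7 [0111]: F1=1 F2=1 -> F1&~F2 -> 0
  row 8 [1000]: F1=1 F2=1 -> F1&~F2 -> 0
  row 9 [1001]: F1=1 F2=1 -> F1&~F2 -> 0
  row 10 [1010]: F1=1 F2=1 -> F1&~F2 -> 0
  row 11 [1011]: F1=1 F2=1 -> F1&~F2 -> 0
  row 12 [1100]: F1=0 F2=1 -> F1&~F2 -> 0
  row 13 [1101]: F1=0 F2=1 -> F1&~F2 -> 0
  row 14 [1110]: F1=1 F2=1 -> F1&~F2 -> 0
  row 15 [1111]: F1=1 F2=1 -> F1&~F2 -> 0
Full result column, 4 rows per line (u,v fixed per line; w,z runs 00..11 left to right):
  rows 0-3 [u,v=00]: 0000  = hex 0
  rows 4-7 [u,v=01]: 0000  = hex 0
  rows 8-11 [u,v=10]: 0000  = hex 0
  rows 12-15 [u,v=11]: 0000  = hex 0
Counterexample vector (row 0 .. row 15) = 0000000000000000
Output column grouped in 4s = 0000 0000 0000 0000 = 0x0000
Convert to decimal digit by digit (value = value*16 + digit):
  0 -> 0
  0*16 + 0 = 0
  0*16 + 0 = 0
  0*16 + 0 = 0
Decimal = 0

0


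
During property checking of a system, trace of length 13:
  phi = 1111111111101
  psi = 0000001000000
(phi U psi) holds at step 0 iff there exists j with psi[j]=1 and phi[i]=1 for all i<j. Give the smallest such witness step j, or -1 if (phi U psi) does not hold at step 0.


(phi U psi) at 0: need smallest j with psi[j]=1 and phi[i]=1 for all i in [0,j).
Scan from step 0:
  step 0: phi=1, psi=0 -> continue
  step 1: phi=1, psi=0 -> continue
  step 2: phi=1, psi=0 -> continue
  step 3: phi=1, psi=0 -> continue
  step 6: psi=1 and phi held for [0,6) -> witness found
Witness step = 6

6


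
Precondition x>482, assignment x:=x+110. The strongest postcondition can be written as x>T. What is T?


Formula: sp(P, x:=E) = exists old_x. (x = E[old_x/x]) AND P[old_x/x] (old_x is the value of x before the assignment; eliminate old_x by solving x = E[old_x/x] for old_x)
Step 1: Precondition P: x>482, i.e. old_x > 482
Step 2: Assignment gives x = old_x + 110, so old_x = x - 110
Step 3: Substitute into P: x - 110 > 482
Step 4: Simplify: x > 482+110 = 592

592


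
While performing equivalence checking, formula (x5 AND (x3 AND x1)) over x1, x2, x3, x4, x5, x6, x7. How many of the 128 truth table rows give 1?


Formula: (x5 AND (x3 AND x1)) over 7 vars (128 rows)
Evaluate each row (x1, x2, x3, x4, x5, x6, x7 as bits, MSB first):
  row 0 [0000000]: (0 AND (0 AND 0)) -> 0
  row 1 [0000001]: (0 AND (0 AND 0)) -> 0
  row 2 [0000010]: (0 AND (0 AND 0)) -> 0
  row 3 [0000011]: (0 AND (0 AND 0)) -> 0
  row 4 [0000100]: (1 AND (0 AND 0)) -> 0
  (every remaining row is evaluated the same way; all 128 results are listed next)
Full result column, 8 rows per line (x1,x2,x3,x4 fixed per line; x5,x6,x7 runs 000..111 left to right):
  rows 0-7 [x1,x2,x3,x4=0000]: 00000000  (ones: 0)
  rows 8-15 [x1,x2,x3,x4=0001]: 00000000  (ones: 0)
  rows 16-23 [x1,x2,x3,x4=0010]: 00000000  (ones: 0)
  rows 24-31 [x1,x2,x3,x4=0011]: 00000000  (ones: 0)
  rows 32-39 [x1,x2,x3,x4=0100]: 00000000  (ones: 0)
  rows 40-47 [x1,x2,x3,x4=0101]: 00000000  (ones: 0)
  rows 48-55 [x1,x2,x3,x4=0110]: 00000000  (ones: 0)
  rows 56-63 [x1,x2,x3,x4=0111]: 00000000  (ones: 0)
  rows 64-71 [x1,x2,x3,x4=1000]: 00000000  (ones: 0)
  rows 72-79 [x1,x2,x3,x4=1001]: 00000000  (ones: 0)
  rows 80-87 [x1,x2,x3,x4=1010]: 00001111  (ones: 4)
  rows 88-95 [x1,x2,x3,x4=1011]: 00001111  (ones: 4)
  rows 96-103 [x1,x2,x3,x4=1100]: 00000000  (ones: 0)
  rows 104-111 [x1,x2,x3,x4=1101]: 00000000  (ones: 0)
  rows 112-119 [x1,x2,x3,x4=1110]: 00001111  (ones: 4)
  rows 120-127 [x1,x2,x3,x4=1111]: 00001111  (ones: 4)
Count of 1-rows = 0+0+0+0+0+0+0+0+0+0+4+4+0+0+4+4 = 16

16


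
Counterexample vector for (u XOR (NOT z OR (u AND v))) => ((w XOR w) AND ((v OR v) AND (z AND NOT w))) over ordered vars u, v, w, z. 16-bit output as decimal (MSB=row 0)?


F1 = (u XOR (NOT z OR (u AND v)))
F2 = ((w XOR w) AND ((v OR v) AND (z AND NOT w)))
Counterexample to F1=>F2 is where F1=1 and F2=0.
Evaluate each row (bits = u,v,w,z, MSB first):
  row 0 [0000]: F1=1 F2=0 -> F1&~F2 -> 1
  row 1 [0001]: F1=0 F2=0 -> F1&~F2 -> 0
  row 2 [0010]: F1=1 F2=0 -> F1&~F2 -> 1
  row 3 [0011]: F1=0 F2=0 -> F1&~F2 -> 0
  row 4 [0100]: F1=1 F2=0 -> F1&~F2 -> 1
  row 5 [0101]: F1=0 F2=0 -> F1&~F2 -> 0
  row 6 [0110]: F1=1 F2=0 -> F1&~F2 -> 1
  row 7 [0111]: F1=0 F2=0 -> F1&~F2 -> 0
  row 8 [1000]: F1=0 F2=0 -> F1&~F2 -> 0
  row 9 [1001]: F1=1 F2=0 -> F1&~F2 -> 1
  row 10 [1010]: F1=0 F2=0 -> F1&~F2 -> 0
  row 11 [1011]: F1=1 F2=0 -> F1&~F2 -> 1
  row 12 [1100]: F1=0 F2=0 -> F1&~F2 -> 0
  row 13 [1101]: F1=0 F2=0 -> F1&~F2 -> 0
  row 14 [1110]: F1=0 F2=0 -> F1&~F2 -> 0
  row 15 [1111]: F1=0 F2=0 -> F1&~F2 -> 0
Full result column, 4 rows per line (u,v fixed per line; w,z runs 00..11 left to right):
  rows 0-3 [u,v=00]: 1010  = hex A
  rows 4-7 [u,v=01]: 1010  = hex A
  rows 8-11 [u,v=10]: 0101  = hex 5
  rows 12-15 [u,v=11]: 0000  = hex 0
Counterexample vector (row 0 .. row 15) = 1010101001010000
Output column grouped in 4s = 1010 1010 0101 0000 = 0xAA50
Convert to decimal digit by digit (value = value*16 + digit):
  A -> 10
  10*16 + 10 (A) = 170
  170*16 + 5 = 2725
  2725*16 + 0 = 43600
Decimal = 43600

43600


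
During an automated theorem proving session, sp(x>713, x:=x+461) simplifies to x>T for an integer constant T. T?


Formula: sp(P, x:=E) = exists old_x. (x = E[old_x/x]) AND P[old_x/x] (old_x is the value of x before the assignment; eliminate old_x by solving x = E[old_x/x] for old_x)
Step 1: Precondition P: x>713, i.e. old_x > 713
Step 2: Assignment gives x = old_x + 461, so old_x = x - 461
Step 3: Substitute into P: x - 461 > 713
Step 4: Simplify: x > 713+461 = 1174

1174


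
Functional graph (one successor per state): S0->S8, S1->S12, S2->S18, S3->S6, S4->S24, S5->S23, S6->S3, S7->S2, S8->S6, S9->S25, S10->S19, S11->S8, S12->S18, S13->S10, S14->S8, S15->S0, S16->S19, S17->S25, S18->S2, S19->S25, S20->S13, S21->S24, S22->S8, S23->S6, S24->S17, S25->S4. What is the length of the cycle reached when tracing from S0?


Trace from S0 until a state repeats:
  S0 -> S8 -> S6 -> S3 -> S6
S6 first seen at step 2, revisited at step 4.
Cycle length = 4 - 2 = 2

2


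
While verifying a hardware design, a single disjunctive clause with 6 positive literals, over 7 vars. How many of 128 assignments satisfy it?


Step 1: Total=2^7=128
Step 2: Unsat when all 6 false: 2^1=2
Step 3: Sat=128-2=126

126


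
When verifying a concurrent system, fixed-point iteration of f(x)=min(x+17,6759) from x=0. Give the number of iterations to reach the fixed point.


Step 1: x=0, cap=6759, increment=17
Step 2: x grows by 17 each step until capped at 6759; fixed point is x=6759
Step 3: iterations = ceil(6759/17) = 398

398


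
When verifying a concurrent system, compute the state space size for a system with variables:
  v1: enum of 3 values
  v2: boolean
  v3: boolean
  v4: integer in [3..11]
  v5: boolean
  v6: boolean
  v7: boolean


State space = product of domain sizes of all variables.
Domain sizes:
  v1 (enum of 3 values): 3
  v2 (boolean): 2
  v3 (boolean): 2
  v4 (integer in [3..11]): 9
  v5 (boolean): 2
  v6 (boolean): 2
  v7 (boolean): 2
Product = 3 * 2 * 2 * 9 * 2 * 2 * 2 = 864

864


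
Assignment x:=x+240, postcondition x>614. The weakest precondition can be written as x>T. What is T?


Formula: wp(x:=E, P) = P[E/x] (substitute E for x in postcondition)
Step 1: Postcondition: x>614
Step 2: Substitute x+240 for x: x+240>614
Step 3: Solve for x: x > 614-240 = 374

374


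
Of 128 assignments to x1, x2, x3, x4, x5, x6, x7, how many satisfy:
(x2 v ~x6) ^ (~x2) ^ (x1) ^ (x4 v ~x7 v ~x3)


CNF with 4 clauses over 7 vars (128 assignments).
An assignment satisfies CNF iff every clause has >=1 true literal.
Check each row (bits = x1,x2,x3,x4,x5,x6,x7; clause T/F shown):
  row 0 [0000000]: clauses=TTFT -> 0
  row 1 [0000001]: clauses=TTFT -> 0
  row 2 [0000010]: clauses=FTFT -> 0
  row 3 [0000011]: clauses=FTFT -> 0
  row 4 [0000100]: clauses=TTFT -> 0
  (every remaining row is evaluated the same way; all 128 results are listed next)
Full result column, 8 rows per line (x1,x2,x3,x4 fixed per line; x5,x6,x7 runs 000..111 left to right):
  rows 0-7 [x1,x2,x3,x4=0000]: 00000000  (ones: 0)
  rows 8-15 [x1,x2,x3,x4=0001]: 00000000  (ones: 0)
  rows 16-23 [x1,x2,x3,x4=0010]: 00000000  (ones: 0)
  rows 24-31 [x1,x2,x3,x4=0011]: 00000000  (ones: 0)
  rows 32-39 [x1,x2,x3,x4=0100]: 00000000  (ones: 0)
  rows 40-47 [x1,x2,x3,x4=0101]: 00000000  (ones: 0)
  rows 48-55 [x1,x2,x3,x4=0110]: 00000000  (ones: 0)
  rows 56-63 [x1,x2,x3,x4=0111]: 00000000  (ones: 0)
  rows 64-71 [x1,x2,x3,x4=1000]: 11001100  (ones: 4)
  rows 72-79 [x1,x2,x3,x4=1001]: 11001100  (ones: 4)
  rows 80-87 [x1,x2,x3,x4=1010]: 10001000  (ones: 2)
  rows 88-95 [x1,x2,x3,x4=1011]: 11001100  (ones: 4)
  rows 96-103 [x1,x2,x3,x4=1100]: 00000000  (ones: 0)
  rows 104-111 [x1,x2,x3,x4=1101]: 00000000  (ones: 0)
  rows 112-119 [x1,x2,x3,x4=1110]: 00000000  (ones: 0)
  rows 120-127 [x1,x2,x3,x4=1111]: 00000000  (ones: 0)
Satisfying assignments = 0+0+0+0+0+0+0+0+4+4+2+4+0+0+0+0 = 14

14
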